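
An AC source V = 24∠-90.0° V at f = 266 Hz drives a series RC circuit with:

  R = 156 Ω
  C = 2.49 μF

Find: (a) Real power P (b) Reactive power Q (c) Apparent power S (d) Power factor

Step 1 — Angular frequency: ω = 2π·f = 2π·266 = 1671 rad/s.
Step 2 — Component impedances:
  R: Z = R = 156 Ω
  C: Z = 1/(jωC) = -j/(ω·C) = 0 - j240.3 Ω
Step 3 — Series combination: Z_total = R + C = 156 - j240.3 Ω = 286.5∠-57.0° Ω.
Step 4 — Source phasor: V = 24∠-90.0° V = 0 - j24 V.
Step 5 — Current: I = V / Z = 0.07026 - j0.04562 A = 0.08377∠-33.0° A.
Step 6 — Complex power: S = V·I* = 1.095 - j1.686 VA.
Step 7 — Real power: P = Re(S) = 1.095 W.
Step 8 — Reactive power: Q = Im(S) = -1.686 VAR.
Step 9 — Apparent power: |S| = 2.011 VA.
Step 10 — Power factor: PF = P/|S| = 0.5445 (leading).

(a) P = 1.095 W  (b) Q = -1.686 VAR  (c) S = 2.011 VA  (d) PF = 0.5445 (leading)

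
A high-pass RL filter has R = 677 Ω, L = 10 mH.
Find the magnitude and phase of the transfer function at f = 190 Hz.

Step 1 — Angular frequency: ω = 2π·190 = 1194 rad/s.
Step 2 — Transfer function: H(jω) = jωL/(R + jωL).
Step 3 — Numerator jωL = j·11.94; denominator R + jωL = 677 + j11.94.
Step 4 — H = 0.0003109 + j0.01763.
Step 5 — Magnitude: |H| = 0.01763 (-35.1 dB); phase: φ = 89.0°.

|H| = 0.01763 (-35.1 dB), φ = 89.0°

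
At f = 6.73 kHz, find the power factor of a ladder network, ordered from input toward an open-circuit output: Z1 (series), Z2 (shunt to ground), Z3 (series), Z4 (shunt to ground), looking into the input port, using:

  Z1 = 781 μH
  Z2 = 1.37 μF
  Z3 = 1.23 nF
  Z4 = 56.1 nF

Step 1 — Angular frequency: ω = 2π·f = 2π·6730 = 4.229e+04 rad/s.
Step 2 — Component impedances:
  Z1: Z = jωL = j·4.229e+04·0.000781 = 0 + j33.03 Ω
  Z2: Z = 1/(jωC) = -j/(ω·C) = 0 - j17.26 Ω
  Z3: Z = 1/(jωC) = -j/(ω·C) = 0 - j1.923e+04 Ω
  Z4: Z = 1/(jωC) = -j/(ω·C) = 0 - j421.5 Ω
Step 3 — Ladder network (open output): work backward from the far end, alternating series and parallel combinations. Z_in = 0 + j15.78 Ω = 15.78∠90.0° Ω.
Step 4 — Power factor: PF = cos(φ) = Re(Z)/|Z| = 0/15.78 = 0.
Step 5 — Type: Im(Z) = 15.78 ⇒ lagging (phase φ = 90.0°).

PF = 0 (lagging, φ = 90.0°)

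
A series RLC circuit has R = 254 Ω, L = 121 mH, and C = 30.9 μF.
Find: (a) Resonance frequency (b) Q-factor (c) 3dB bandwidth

Step 1 — Resonance condition Im(Z)=0 gives ω₀ = 1/√(LC).
Step 2 — ω₀ = 1/√(0.121·3.09e-05) = 517.2 rad/s.
Step 3 — f₀ = ω₀/(2π) = 82.31 Hz.
Step 4 — Series Q: Q = ω₀L/R = 517.2·0.121/254 = 0.2464.
Step 5 — 3dB bandwidth: Δω = ω₀/Q = 2099 rad/s; BW = Δω/(2π) = 334.1 Hz.

(a) f₀ = 82.31 Hz  (b) Q = 0.2464  (c) BW = 334.1 Hz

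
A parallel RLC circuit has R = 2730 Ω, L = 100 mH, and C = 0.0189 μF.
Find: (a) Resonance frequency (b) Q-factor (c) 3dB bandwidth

Step 1 — Resonance: ω₀ = 1/√(LC) = 1/√(0.1·1.89e-08) = 2.3e+04 rad/s.
Step 2 — f₀ = ω₀/(2π) = 3661 Hz.
Step 3 — Parallel Q: Q = R/(ω₀L) = 2730/(2.3e+04·0.1) = 1.187.
Step 4 — Bandwidth: Δω = ω₀/Q = 1.938e+04 rad/s; BW = Δω/(2π) = 3085 Hz.

(a) f₀ = 3661 Hz  (b) Q = 1.187  (c) BW = 3085 Hz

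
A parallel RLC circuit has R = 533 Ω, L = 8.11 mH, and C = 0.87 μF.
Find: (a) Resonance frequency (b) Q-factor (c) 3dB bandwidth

Step 1 — Resonance: ω₀ = 1/√(LC) = 1/√(0.00811·8.7e-07) = 1.191e+04 rad/s.
Step 2 — f₀ = ω₀/(2π) = 1895 Hz.
Step 3 — Parallel Q: Q = R/(ω₀L) = 533/(1.191e+04·0.00811) = 5.52.
Step 4 — Bandwidth: Δω = ω₀/Q = 2157 rad/s; BW = Δω/(2π) = 343.2 Hz.

(a) f₀ = 1895 Hz  (b) Q = 5.52  (c) BW = 343.2 Hz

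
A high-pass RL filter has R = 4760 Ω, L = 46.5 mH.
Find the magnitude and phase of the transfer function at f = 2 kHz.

Step 1 — Angular frequency: ω = 2π·2000 = 1.257e+04 rad/s.
Step 2 — Transfer function: H(jω) = jωL/(R + jωL).
Step 3 — Numerator jωL = j·584.3; denominator R + jωL = 4760 + j584.3.
Step 4 — H = 0.01485 + j0.1209.
Step 5 — Magnitude: |H| = 0.1218 (-18.3 dB); phase: φ = 83.0°.

|H| = 0.1218 (-18.3 dB), φ = 83.0°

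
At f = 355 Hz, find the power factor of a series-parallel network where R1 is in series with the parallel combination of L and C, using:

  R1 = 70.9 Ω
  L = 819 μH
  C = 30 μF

Step 1 — Angular frequency: ω = 2π·f = 2π·355 = 2231 rad/s.
Step 2 — Component impedances:
  R1: Z = R = 70.9 Ω
  L: Z = jωL = j·2231·0.000819 = 0 + j1.827 Ω
  C: Z = 1/(jωC) = -j/(ω·C) = 0 - j14.94 Ω
Step 3 — Parallel branch: L || C = 1/(1/L + 1/C) = 0 + j2.081 Ω.
Step 4 — Series with R1: Z_total = R1 + (L || C) = 70.9 + j2.081 Ω = 70.93∠1.7° Ω.
Step 5 — Power factor: PF = cos(φ) = Re(Z)/|Z| = 70.9/70.93 = 0.9996.
Step 6 — Type: Im(Z) = 2.081 ⇒ lagging (phase φ = 1.7°).

PF = 0.9996 (lagging, φ = 1.7°)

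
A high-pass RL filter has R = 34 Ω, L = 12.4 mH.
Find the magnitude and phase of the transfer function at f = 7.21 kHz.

Step 1 — Angular frequency: ω = 2π·7210 = 4.53e+04 rad/s.
Step 2 — Transfer function: H(jω) = jωL/(R + jωL).
Step 3 — Numerator jωL = j·561.7; denominator R + jωL = 34 + j561.7.
Step 4 — H = 0.9963 + j0.06031.
Step 5 — Magnitude: |H| = 0.9982 (-0.0 dB); phase: φ = 3.5°.

|H| = 0.9982 (-0.0 dB), φ = 3.5°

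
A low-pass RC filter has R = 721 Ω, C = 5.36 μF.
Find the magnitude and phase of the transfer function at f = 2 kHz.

Step 1 — Angular frequency: ω = 2π·2000 = 1.257e+04 rad/s.
Step 2 — Transfer function: H(jω) = 1/(1 + jωRC).
Step 3 — Denominator: 1 + jωRC = 1 + j·1.257e+04·721·5.36e-06 = 1 + j48.56.
Step 4 — H = 0.0004238 - j0.02058.
Step 5 — Magnitude: |H| = 0.02059 (-33.7 dB); phase: φ = -88.8°.

|H| = 0.02059 (-33.7 dB), φ = -88.8°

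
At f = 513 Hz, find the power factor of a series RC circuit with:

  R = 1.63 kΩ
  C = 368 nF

Step 1 — Angular frequency: ω = 2π·f = 2π·513 = 3223 rad/s.
Step 2 — Component impedances:
  R: Z = R = 1630 Ω
  C: Z = 1/(jωC) = -j/(ω·C) = 0 - j843.1 Ω
Step 3 — Series combination: Z_total = R + C = 1630 - j843.1 Ω = 1835∠-27.3° Ω.
Step 4 — Power factor: PF = cos(φ) = Re(Z)/|Z| = 1630/1835.1 = 0.8882.
Step 5 — Type: Im(Z) = -843.1 ⇒ leading (phase φ = -27.3°).

PF = 0.8882 (leading, φ = -27.3°)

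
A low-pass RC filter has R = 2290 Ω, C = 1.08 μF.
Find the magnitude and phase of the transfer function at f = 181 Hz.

Step 1 — Angular frequency: ω = 2π·181 = 1137 rad/s.
Step 2 — Transfer function: H(jω) = 1/(1 + jωRC).
Step 3 — Denominator: 1 + jωRC = 1 + j·1137·2290·1.08e-06 = 1 + j2.813.
Step 4 — H = 0.1122 - j0.3156.
Step 5 — Magnitude: |H| = 0.335 (-9.5 dB); phase: φ = -70.4°.

|H| = 0.335 (-9.5 dB), φ = -70.4°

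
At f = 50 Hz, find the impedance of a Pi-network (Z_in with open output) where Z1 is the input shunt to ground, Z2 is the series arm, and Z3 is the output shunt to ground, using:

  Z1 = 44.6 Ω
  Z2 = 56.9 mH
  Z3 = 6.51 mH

Step 1 — Angular frequency: ω = 2π·f = 2π·50 = 314.2 rad/s.
Step 2 — Component impedances:
  Z1: Z = R = 44.6 Ω
  Z2: Z = jωL = j·314.2·0.0569 = 0 + j17.88 Ω
  Z3: Z = jωL = j·314.2·0.00651 = 0 + j2.045 Ω
Step 3 — With open output, the series arm Z2 and the output shunt Z3 appear in series to ground: Z2 + Z3 = 0 + j19.92 Ω.
Step 4 — Parallel with input shunt Z1: Z_in = Z1 || (Z2 + Z3) = 7.418 + j16.61 Ω = 18.19∠65.9° Ω.

Z = 7.418 + j16.61 Ω = 18.19∠65.9° Ω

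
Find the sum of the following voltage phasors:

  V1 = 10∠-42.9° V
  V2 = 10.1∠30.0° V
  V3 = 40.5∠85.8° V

Step 1 — Convert each phasor to rectangular form:
  V1 = 10·(cos(-42.9°) + j·sin(-42.9°)) = 7.325 - j6.807 V
  V2 = 10.1·(cos(30.0°) + j·sin(30.0°)) = 8.747 + j5.05 V
  V3 = 40.5·(cos(85.8°) + j·sin(85.8°)) = 2.966 + j40.39 V
Step 2 — Sum components: V_total = 19.04 + j38.63 V.
Step 3 — Convert to polar: |V_total| = 43.07 V, ∠V_total = 63.8°.

V_total = 43.07∠63.8° V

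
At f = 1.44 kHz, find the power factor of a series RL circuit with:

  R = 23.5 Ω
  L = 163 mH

Step 1 — Angular frequency: ω = 2π·f = 2π·1440 = 9048 rad/s.
Step 2 — Component impedances:
  R: Z = R = 23.5 Ω
  L: Z = jωL = j·9048·0.163 = 0 + j1475 Ω
Step 3 — Series combination: Z_total = R + L = 23.5 + j1475 Ω = 1475∠89.1° Ω.
Step 4 — Power factor: PF = cos(φ) = Re(Z)/|Z| = 23.5/1475 = 0.01593.
Step 5 — Type: Im(Z) = 1475 ⇒ lagging (phase φ = 89.1°).

PF = 0.01593 (lagging, φ = 89.1°)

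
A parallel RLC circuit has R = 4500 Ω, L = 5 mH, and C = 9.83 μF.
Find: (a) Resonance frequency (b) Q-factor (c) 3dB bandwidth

Step 1 — Resonance: ω₀ = 1/√(LC) = 1/√(0.005·9.83e-06) = 4511 rad/s.
Step 2 — f₀ = ω₀/(2π) = 717.9 Hz.
Step 3 — Parallel Q: Q = R/(ω₀L) = 4500/(4511·0.005) = 199.5.
Step 4 — Bandwidth: Δω = ω₀/Q = 22.61 rad/s; BW = Δω/(2π) = 3.598 Hz.

(a) f₀ = 717.9 Hz  (b) Q = 199.5  (c) BW = 3.598 Hz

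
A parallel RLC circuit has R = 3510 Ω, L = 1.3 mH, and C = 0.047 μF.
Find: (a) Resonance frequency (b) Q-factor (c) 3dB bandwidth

Step 1 — Resonance: ω₀ = 1/√(LC) = 1/√(0.0013·4.7e-08) = 1.279e+05 rad/s.
Step 2 — f₀ = ω₀/(2π) = 2.036e+04 Hz.
Step 3 — Parallel Q: Q = R/(ω₀L) = 3510/(1.279e+05·0.0013) = 21.1.
Step 4 — Bandwidth: Δω = ω₀/Q = 6062 rad/s; BW = Δω/(2π) = 964.8 Hz.

(a) f₀ = 2.036e+04 Hz  (b) Q = 21.1  (c) BW = 964.8 Hz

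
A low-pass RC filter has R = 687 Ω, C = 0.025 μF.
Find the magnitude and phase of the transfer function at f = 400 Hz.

Step 1 — Angular frequency: ω = 2π·400 = 2513 rad/s.
Step 2 — Transfer function: H(jω) = 1/(1 + jωRC).
Step 3 — Denominator: 1 + jωRC = 1 + j·2513·687·2.5e-08 = 1 + j0.04317.
Step 4 — H = 0.9981 - j0.04309.
Step 5 — Magnitude: |H| = 0.9991 (-0.0 dB); phase: φ = -2.5°.

|H| = 0.9991 (-0.0 dB), φ = -2.5°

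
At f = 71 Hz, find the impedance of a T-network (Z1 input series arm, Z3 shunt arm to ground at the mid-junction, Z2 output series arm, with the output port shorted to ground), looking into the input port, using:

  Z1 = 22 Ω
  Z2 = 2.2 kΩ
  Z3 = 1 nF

Step 1 — Angular frequency: ω = 2π·f = 2π·71 = 446.1 rad/s.
Step 2 — Component impedances:
  Z1: Z = R = 22 Ω
  Z2: Z = R = 2200 Ω
  Z3: Z = 1/(jωC) = -j/(ω·C) = 0 - j2.242e+06 Ω
Step 3 — With the output port shorted to ground, the output series arm Z2 runs from the junction to ground; the shunt arm Z3 also runs from the junction to ground. They appear in parallel: Z3 || Z2 = 2200 - j2.159 Ω.
Step 4 — Series with input arm Z1: Z_in = Z1 + (Z3 || Z2) = 2222 - j2.159 Ω = 2222∠-0.1° Ω.

Z = 2222 - j2.159 Ω = 2222∠-0.1° Ω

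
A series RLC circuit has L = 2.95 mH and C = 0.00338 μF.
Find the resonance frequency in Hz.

Step 1 — Resonance condition Im(Z)=0 gives ω₀ = 1/√(LC).
Step 2 — ω₀ = 1/√(0.00295·3.38e-09) = 3.167e+05 rad/s.
Step 3 — f₀ = ω₀/(2π) = 5.04e+04 Hz.

f₀ = 5.04e+04 Hz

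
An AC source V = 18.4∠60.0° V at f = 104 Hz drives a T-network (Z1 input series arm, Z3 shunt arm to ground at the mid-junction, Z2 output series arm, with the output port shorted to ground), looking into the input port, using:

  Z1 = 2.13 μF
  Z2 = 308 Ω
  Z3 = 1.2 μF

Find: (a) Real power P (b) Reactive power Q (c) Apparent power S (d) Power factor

Step 1 — Angular frequency: ω = 2π·f = 2π·104 = 653.5 rad/s.
Step 2 — Component impedances:
  Z1: Z = 1/(jωC) = -j/(ω·C) = 0 - j718.5 Ω
  Z2: Z = R = 308 Ω
  Z3: Z = 1/(jωC) = -j/(ω·C) = 0 - j1275 Ω
Step 3 — With the output port shorted to ground, the output series arm Z2 runs from the junction to ground; the shunt arm Z3 also runs from the junction to ground. They appear in parallel: Z3 || Z2 = 291 - j70.29 Ω.
Step 4 — Series with input arm Z1: Z_in = Z1 + (Z3 || Z2) = 291 - j788.8 Ω = 840.7∠-69.7° Ω.
Step 5 — Source phasor: V = 18.4∠60.0° V = 9.2 + j15.93 V.
Step 6 — Current: I = V / Z = -0.01399 + j0.01683 A = 0.02189∠129.7° A.
Step 7 — Complex power: S = V·I* = 0.1394 - j0.3778 VA.
Step 8 — Real power: P = Re(S) = 0.1394 W.
Step 9 — Reactive power: Q = Im(S) = -0.3778 VAR.
Step 10 — Apparent power: |S| = 0.4027 VA.
Step 11 — Power factor: PF = P/|S| = 0.3462 (leading).

(a) P = 0.1394 W  (b) Q = -0.3778 VAR  (c) S = 0.4027 VA  (d) PF = 0.3462 (leading)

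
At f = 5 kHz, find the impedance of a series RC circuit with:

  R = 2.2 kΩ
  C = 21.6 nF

Step 1 — Angular frequency: ω = 2π·f = 2π·5000 = 3.142e+04 rad/s.
Step 2 — Component impedances:
  R: Z = R = 2200 Ω
  C: Z = 1/(jωC) = -j/(ω·C) = 0 - j1474 Ω
Step 3 — Series combination: Z_total = R + C = 2200 - j1474 Ω = 2648∠-33.8° Ω.

Z = 2200 - j1474 Ω = 2648∠-33.8° Ω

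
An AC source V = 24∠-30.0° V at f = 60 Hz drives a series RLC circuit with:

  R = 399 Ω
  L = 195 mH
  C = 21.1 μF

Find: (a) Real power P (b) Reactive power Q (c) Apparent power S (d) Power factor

Step 1 — Angular frequency: ω = 2π·f = 2π·60 = 377 rad/s.
Step 2 — Component impedances:
  R: Z = R = 399 Ω
  L: Z = jωL = j·377·0.195 = 0 + j73.51 Ω
  C: Z = 1/(jωC) = -j/(ω·C) = 0 - j125.7 Ω
Step 3 — Series combination: Z_total = R + L + C = 399 - j52.2 Ω = 402.4∠-7.5° Ω.
Step 4 — Source phasor: V = 24∠-30.0° V = 20.78 - j12 V.
Step 5 — Current: I = V / Z = 0.05508 - j0.02287 A = 0.05964∠-22.5° A.
Step 6 — Complex power: S = V·I* = 1.419 - j0.1857 VA.
Step 7 — Real power: P = Re(S) = 1.419 W.
Step 8 — Reactive power: Q = Im(S) = -0.1857 VAR.
Step 9 — Apparent power: |S| = 1.431 VA.
Step 10 — Power factor: PF = P/|S| = 0.9915 (leading).

(a) P = 1.419 W  (b) Q = -0.1857 VAR  (c) S = 1.431 VA  (d) PF = 0.9915 (leading)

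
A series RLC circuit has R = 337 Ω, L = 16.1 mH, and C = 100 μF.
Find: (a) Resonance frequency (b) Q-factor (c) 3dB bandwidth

Step 1 — Resonance: ω₀ = 1/√(LC) = 1/√(0.0161·0.0001) = 788.1 rad/s.
Step 2 — f₀ = ω₀/(2π) = 125.4 Hz.
Step 3 — Series Q: Q = ω₀L/R = 788.1·0.0161/337 = 0.03765.
Step 4 — Bandwidth: Δω = ω₀/Q = 2.093e+04 rad/s; BW = Δω/(2π) = 3331 Hz.

(a) f₀ = 125.4 Hz  (b) Q = 0.03765  (c) BW = 3331 Hz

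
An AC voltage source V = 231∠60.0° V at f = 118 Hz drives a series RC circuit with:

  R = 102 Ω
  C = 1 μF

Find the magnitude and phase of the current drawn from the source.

Step 1 — Angular frequency: ω = 2π·f = 2π·118 = 741.4 rad/s.
Step 2 — Component impedances:
  R: Z = R = 102 Ω
  C: Z = 1/(jωC) = -j/(ω·C) = 0 - j1349 Ω
Step 3 — Series combination: Z_total = R + C = 102 - j1349 Ω = 1353∠-85.7° Ω.
Step 4 — Source phasor: V = 231∠60.0° V = 115.5 + j200.1 V.
Step 5 — Ohm's law: I = V / Z_total = (115.5 + j200.1) / (102 - j1349) = -0.141 + j0.0963 A.
Step 6 — Convert to polar: |I| = 0.1708 A, ∠I = 145.7°.

I = 0.1708∠145.7° A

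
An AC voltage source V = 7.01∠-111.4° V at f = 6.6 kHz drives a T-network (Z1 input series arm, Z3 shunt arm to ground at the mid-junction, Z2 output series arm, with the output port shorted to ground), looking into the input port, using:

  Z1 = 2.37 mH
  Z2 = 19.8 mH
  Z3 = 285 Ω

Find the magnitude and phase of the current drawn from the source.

Step 1 — Angular frequency: ω = 2π·f = 2π·6600 = 4.147e+04 rad/s.
Step 2 — Component impedances:
  Z1: Z = jωL = j·4.147e+04·0.00237 = 0 + j98.28 Ω
  Z2: Z = jωL = j·4.147e+04·0.0198 = 0 + j821.1 Ω
  Z3: Z = R = 285 Ω
Step 3 — With the output port shorted to ground, the output series arm Z2 runs from the junction to ground; the shunt arm Z3 also runs from the junction to ground. They appear in parallel: Z3 || Z2 = 254.4 + j88.29 Ω.
Step 4 — Series with input arm Z1: Z_in = Z1 + (Z3 || Z2) = 254.4 + j186.6 Ω = 315.4∠36.3° Ω.
Step 5 — Source phasor: V = 7.01∠-111.4° V = -2.558 - j6.527 V.
Step 6 — Ohm's law: I = V / Z_total = (-2.558 - j6.527) / (254.4 + j186.6) = -0.01878 - j0.01189 A.
Step 7 — Convert to polar: |I| = 0.02222 A, ∠I = -147.7°.

I = 0.02222∠-147.7° A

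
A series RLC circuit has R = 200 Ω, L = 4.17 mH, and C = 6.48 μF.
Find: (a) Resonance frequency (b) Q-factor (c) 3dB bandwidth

Step 1 — Resonance condition Im(Z)=0 gives ω₀ = 1/√(LC).
Step 2 — ω₀ = 1/√(0.00417·6.48e-06) = 6083 rad/s.
Step 3 — f₀ = ω₀/(2π) = 968.2 Hz.
Step 4 — Series Q: Q = ω₀L/R = 6083·0.00417/200 = 0.1268.
Step 5 — 3dB bandwidth: Δω = ω₀/Q = 4.796e+04 rad/s; BW = Δω/(2π) = 7633 Hz.

(a) f₀ = 968.2 Hz  (b) Q = 0.1268  (c) BW = 7633 Hz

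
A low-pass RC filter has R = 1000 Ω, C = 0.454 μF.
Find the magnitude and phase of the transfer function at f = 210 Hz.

Step 1 — Angular frequency: ω = 2π·210 = 1319 rad/s.
Step 2 — Transfer function: H(jω) = 1/(1 + jωRC).
Step 3 — Denominator: 1 + jωRC = 1 + j·1319·1000·4.54e-07 = 1 + j0.599.
Step 4 — H = 0.7359 - j0.4408.
Step 5 — Magnitude: |H| = 0.8579 (-1.3 dB); phase: φ = -30.9°.

|H| = 0.8579 (-1.3 dB), φ = -30.9°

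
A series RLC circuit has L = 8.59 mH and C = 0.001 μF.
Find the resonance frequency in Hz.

Step 1 — Resonance condition Im(Z)=0 gives ω₀ = 1/√(LC).
Step 2 — ω₀ = 1/√(0.00859·1e-09) = 3.412e+05 rad/s.
Step 3 — f₀ = ω₀/(2π) = 5.43e+04 Hz.

f₀ = 5.43e+04 Hz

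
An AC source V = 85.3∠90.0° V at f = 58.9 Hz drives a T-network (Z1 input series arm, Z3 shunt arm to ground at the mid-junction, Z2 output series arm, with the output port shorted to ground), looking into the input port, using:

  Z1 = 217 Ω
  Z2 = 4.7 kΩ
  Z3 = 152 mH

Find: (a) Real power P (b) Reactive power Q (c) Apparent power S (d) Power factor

Step 1 — Angular frequency: ω = 2π·f = 2π·58.9 = 370.1 rad/s.
Step 2 — Component impedances:
  Z1: Z = R = 217 Ω
  Z2: Z = R = 4700 Ω
  Z3: Z = jωL = j·370.1·0.152 = 0 + j56.25 Ω
Step 3 — With the output port shorted to ground, the output series arm Z2 runs from the junction to ground; the shunt arm Z3 also runs from the junction to ground. They appear in parallel: Z3 || Z2 = 0.6732 + j56.24 Ω.
Step 4 — Series with input arm Z1: Z_in = Z1 + (Z3 || Z2) = 217.7 + j56.24 Ω = 224.8∠14.5° Ω.
Step 5 — Source phasor: V = 85.3∠90.0° V = 0 + j85.3 V.
Step 6 — Current: I = V / Z = 0.09492 + j0.3673 A = 0.3794∠75.5° A.
Step 7 — Complex power: S = V·I* = 31.33 + j8.096 VA.
Step 8 — Real power: P = Re(S) = 31.33 W.
Step 9 — Reactive power: Q = Im(S) = 8.096 VAR.
Step 10 — Apparent power: |S| = 32.36 VA.
Step 11 — Power factor: PF = P/|S| = 0.9682 (lagging).

(a) P = 31.33 W  (b) Q = 8.096 VAR  (c) S = 32.36 VA  (d) PF = 0.9682 (lagging)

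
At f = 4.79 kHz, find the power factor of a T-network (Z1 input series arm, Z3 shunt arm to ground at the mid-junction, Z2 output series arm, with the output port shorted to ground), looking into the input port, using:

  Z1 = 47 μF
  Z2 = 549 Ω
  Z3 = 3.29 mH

Step 1 — Angular frequency: ω = 2π·f = 2π·4790 = 3.01e+04 rad/s.
Step 2 — Component impedances:
  Z1: Z = 1/(jωC) = -j/(ω·C) = 0 - j0.7069 Ω
  Z2: Z = R = 549 Ω
  Z3: Z = jωL = j·3.01e+04·0.00329 = 0 + j99.02 Ω
Step 3 — With the output port shorted to ground, the output series arm Z2 runs from the junction to ground; the shunt arm Z3 also runs from the junction to ground. They appear in parallel: Z3 || Z2 = 17.3 + j95.9 Ω.
Step 4 — Series with input arm Z1: Z_in = Z1 + (Z3 || Z2) = 17.3 + j95.19 Ω = 96.75∠79.7° Ω.
Step 5 — Power factor: PF = cos(φ) = Re(Z)/|Z| = 17.3/96.75 = 0.1788.
Step 6 — Type: Im(Z) = 95.19 ⇒ lagging (phase φ = 79.7°).

PF = 0.1788 (lagging, φ = 79.7°)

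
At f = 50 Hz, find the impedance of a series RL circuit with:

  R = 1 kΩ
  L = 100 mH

Step 1 — Angular frequency: ω = 2π·f = 2π·50 = 314.2 rad/s.
Step 2 — Component impedances:
  R: Z = R = 1000 Ω
  L: Z = jωL = j·314.2·0.1 = 0 + j31.42 Ω
Step 3 — Series combination: Z_total = R + L = 1000 + j31.42 Ω = 1000∠1.8° Ω.

Z = 1000 + j31.42 Ω = 1000∠1.8° Ω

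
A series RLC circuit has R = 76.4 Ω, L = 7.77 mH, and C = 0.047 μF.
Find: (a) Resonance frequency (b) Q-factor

Step 1 — Resonance condition Im(Z)=0 gives ω₀ = 1/√(LC).
Step 2 — ω₀ = 1/√(0.00777·4.7e-08) = 5.233e+04 rad/s.
Step 3 — f₀ = ω₀/(2π) = 8328 Hz.
Step 4 — Series Q: Q = ω₀L/R = 5.233e+04·0.00777/76.4 = 5.322.

(a) f₀ = 8328 Hz  (b) Q = 5.322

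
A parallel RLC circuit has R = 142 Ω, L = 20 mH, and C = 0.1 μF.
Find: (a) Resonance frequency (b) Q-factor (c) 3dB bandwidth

Step 1 — Resonance: ω₀ = 1/√(LC) = 1/√(0.02·1e-07) = 2.236e+04 rad/s.
Step 2 — f₀ = ω₀/(2π) = 3559 Hz.
Step 3 — Parallel Q: Q = R/(ω₀L) = 142/(2.236e+04·0.02) = 0.3175.
Step 4 — Bandwidth: Δω = ω₀/Q = 7.042e+04 rad/s; BW = Δω/(2π) = 1.121e+04 Hz.

(a) f₀ = 3559 Hz  (b) Q = 0.3175  (c) BW = 1.121e+04 Hz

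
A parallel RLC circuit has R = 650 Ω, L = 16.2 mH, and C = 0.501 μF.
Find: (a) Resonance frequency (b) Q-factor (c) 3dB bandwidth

Step 1 — Resonance: ω₀ = 1/√(LC) = 1/√(0.0162·5.01e-07) = 1.11e+04 rad/s.
Step 2 — f₀ = ω₀/(2π) = 1767 Hz.
Step 3 — Parallel Q: Q = R/(ω₀L) = 650/(1.11e+04·0.0162) = 3.615.
Step 4 — Bandwidth: Δω = ω₀/Q = 3071 rad/s; BW = Δω/(2π) = 488.7 Hz.

(a) f₀ = 1767 Hz  (b) Q = 3.615  (c) BW = 488.7 Hz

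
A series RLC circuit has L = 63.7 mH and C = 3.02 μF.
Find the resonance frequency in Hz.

Step 1 — Resonance condition Im(Z)=0 gives ω₀ = 1/√(LC).
Step 2 — ω₀ = 1/√(0.0637·3.02e-06) = 2280 rad/s.
Step 3 — f₀ = ω₀/(2π) = 362.9 Hz.

f₀ = 362.9 Hz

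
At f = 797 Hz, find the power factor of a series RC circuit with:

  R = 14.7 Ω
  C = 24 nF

Step 1 — Angular frequency: ω = 2π·f = 2π·797 = 5008 rad/s.
Step 2 — Component impedances:
  R: Z = R = 14.7 Ω
  C: Z = 1/(jωC) = -j/(ω·C) = 0 - j8321 Ω
Step 3 — Series combination: Z_total = R + C = 14.7 - j8321 Ω = 8321∠-89.9° Ω.
Step 4 — Power factor: PF = cos(φ) = Re(Z)/|Z| = 14.7/8321 = 0.001767.
Step 5 — Type: Im(Z) = -8321 ⇒ leading (phase φ = -89.9°).

PF = 0.001767 (leading, φ = -89.9°)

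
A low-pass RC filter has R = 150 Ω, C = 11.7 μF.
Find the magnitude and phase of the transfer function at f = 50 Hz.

Step 1 — Angular frequency: ω = 2π·50 = 314.2 rad/s.
Step 2 — Transfer function: H(jω) = 1/(1 + jωRC).
Step 3 — Denominator: 1 + jωRC = 1 + j·314.2·150·1.17e-05 = 1 + j0.5513.
Step 4 — H = 0.7669 - j0.4228.
Step 5 — Magnitude: |H| = 0.8757 (-1.2 dB); phase: φ = -28.9°.

|H| = 0.8757 (-1.2 dB), φ = -28.9°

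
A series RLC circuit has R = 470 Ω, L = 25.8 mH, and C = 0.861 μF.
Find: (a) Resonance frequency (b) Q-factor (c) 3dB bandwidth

Step 1 — Resonance condition Im(Z)=0 gives ω₀ = 1/√(LC).
Step 2 — ω₀ = 1/√(0.0258·8.61e-07) = 6709 rad/s.
Step 3 — f₀ = ω₀/(2π) = 1068 Hz.
Step 4 — Series Q: Q = ω₀L/R = 6709·0.0258/470 = 0.3683.
Step 5 — 3dB bandwidth: Δω = ω₀/Q = 1.822e+04 rad/s; BW = Δω/(2π) = 2899 Hz.

(a) f₀ = 1068 Hz  (b) Q = 0.3683  (c) BW = 2899 Hz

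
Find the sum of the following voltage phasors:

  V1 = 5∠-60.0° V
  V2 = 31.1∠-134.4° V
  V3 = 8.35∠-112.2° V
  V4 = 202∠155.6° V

Step 1 — Convert each phasor to rectangular form:
  V1 = 5·(cos(-60.0°) + j·sin(-60.0°)) = 2.5 - j4.33 V
  V2 = 31.1·(cos(-134.4°) + j·sin(-134.4°)) = -21.76 - j22.22 V
  V3 = 8.35·(cos(-112.2°) + j·sin(-112.2°)) = -3.155 - j7.731 V
  V4 = 202·(cos(155.6°) + j·sin(155.6°)) = -184 + j83.45 V
Step 2 — Sum components: V_total = -206.4 + j49.17 V.
Step 3 — Convert to polar: |V_total| = 212.1 V, ∠V_total = 166.6°.

V_total = 212.1∠166.6° V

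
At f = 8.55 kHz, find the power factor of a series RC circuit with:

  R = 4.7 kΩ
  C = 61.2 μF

Step 1 — Angular frequency: ω = 2π·f = 2π·8550 = 5.372e+04 rad/s.
Step 2 — Component impedances:
  R: Z = R = 4700 Ω
  C: Z = 1/(jωC) = -j/(ω·C) = 0 - j0.3042 Ω
Step 3 — Series combination: Z_total = R + C = 4700 - j0.3042 Ω = 4700∠-0.0° Ω.
Step 4 — Power factor: PF = cos(φ) = Re(Z)/|Z| = 4700/4700 = 1.
Step 5 — Type: Im(Z) = -0.3042 ⇒ leading (phase φ = -0.0°).

PF = 1 (leading, φ = -0.0°)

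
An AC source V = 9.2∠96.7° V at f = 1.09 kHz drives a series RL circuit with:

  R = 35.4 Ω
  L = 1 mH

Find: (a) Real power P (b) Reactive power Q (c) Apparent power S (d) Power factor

Step 1 — Angular frequency: ω = 2π·f = 2π·1090 = 6849 rad/s.
Step 2 — Component impedances:
  R: Z = R = 35.4 Ω
  L: Z = jωL = j·6849·0.001 = 0 + j6.849 Ω
Step 3 — Series combination: Z_total = R + L = 35.4 + j6.849 Ω = 36.06∠10.9° Ω.
Step 4 — Source phasor: V = 9.2∠96.7° V = -1.073 + j9.137 V.
Step 5 — Current: I = V / Z = 0.01891 + j0.2545 A = 0.2552∠85.8° A.
Step 6 — Complex power: S = V·I* = 2.305 + j0.4459 VA.
Step 7 — Real power: P = Re(S) = 2.305 W.
Step 8 — Reactive power: Q = Im(S) = 0.4459 VAR.
Step 9 — Apparent power: |S| = 2.347 VA.
Step 10 — Power factor: PF = P/|S| = 0.9818 (lagging).

(a) P = 2.305 W  (b) Q = 0.4459 VAR  (c) S = 2.347 VA  (d) PF = 0.9818 (lagging)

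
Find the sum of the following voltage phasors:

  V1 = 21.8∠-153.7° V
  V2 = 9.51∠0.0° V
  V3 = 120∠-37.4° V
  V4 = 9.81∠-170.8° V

Step 1 — Convert each phasor to rectangular form:
  V1 = 21.8·(cos(-153.7°) + j·sin(-153.7°)) = -19.54 - j9.659 V
  V2 = 9.51·(cos(0.0°) + j·sin(0.0°)) = 9.51 V
  V3 = 120·(cos(-37.4°) + j·sin(-37.4°)) = 95.33 - j72.89 V
  V4 = 9.81·(cos(-170.8°) + j·sin(-170.8°)) = -9.684 - j1.568 V
Step 2 — Sum components: V_total = 75.61 - j84.11 V.
Step 3 — Convert to polar: |V_total| = 113.1 V, ∠V_total = -48.0°.

V_total = 113.1∠-48.0° V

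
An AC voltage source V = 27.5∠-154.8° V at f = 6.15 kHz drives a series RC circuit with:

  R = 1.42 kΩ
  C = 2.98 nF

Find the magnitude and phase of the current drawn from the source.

Step 1 — Angular frequency: ω = 2π·f = 2π·6150 = 3.864e+04 rad/s.
Step 2 — Component impedances:
  R: Z = R = 1420 Ω
  C: Z = 1/(jωC) = -j/(ω·C) = 0 - j8684 Ω
Step 3 — Series combination: Z_total = R + C = 1420 - j8684 Ω = 8800∠-80.7° Ω.
Step 4 — Source phasor: V = 27.5∠-154.8° V = -24.88 - j11.71 V.
Step 5 — Ohm's law: I = V / Z_total = (-24.88 - j11.71) / (1420 - j8684) = 0.0008569 - j0.003005 A.
Step 6 — Convert to polar: |I| = 0.003125 A, ∠I = -74.1°.

I = 0.003125∠-74.1° A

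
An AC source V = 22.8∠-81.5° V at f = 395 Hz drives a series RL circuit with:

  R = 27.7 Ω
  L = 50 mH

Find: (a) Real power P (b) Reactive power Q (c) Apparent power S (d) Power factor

Step 1 — Angular frequency: ω = 2π·f = 2π·395 = 2482 rad/s.
Step 2 — Component impedances:
  R: Z = R = 27.7 Ω
  L: Z = jωL = j·2482·0.05 = 0 + j124.1 Ω
Step 3 — Series combination: Z_total = R + L = 27.7 + j124.1 Ω = 127.1∠77.4° Ω.
Step 4 — Source phasor: V = 22.8∠-81.5° V = 3.37 - j22.55 V.
Step 5 — Current: I = V / Z = -0.1673 - j0.06451 A = 0.1793∠-158.9° A.
Step 6 — Complex power: S = V·I* = 0.8907 + j3.99 VA.
Step 7 — Real power: P = Re(S) = 0.8907 W.
Step 8 — Reactive power: Q = Im(S) = 3.99 VAR.
Step 9 — Apparent power: |S| = 4.088 VA.
Step 10 — Power factor: PF = P/|S| = 0.2179 (lagging).

(a) P = 0.8907 W  (b) Q = 3.99 VAR  (c) S = 4.088 VA  (d) PF = 0.2179 (lagging)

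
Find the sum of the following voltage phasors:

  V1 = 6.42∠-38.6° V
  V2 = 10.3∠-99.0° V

Step 1 — Convert each phasor to rectangular form:
  V1 = 6.42·(cos(-38.6°) + j·sin(-38.6°)) = 5.017 - j4.005 V
  V2 = 10.3·(cos(-99.0°) + j·sin(-99.0°)) = -1.611 - j10.17 V
Step 2 — Sum components: V_total = 3.406 - j14.18 V.
Step 3 — Convert to polar: |V_total| = 14.58 V, ∠V_total = -76.5°.

V_total = 14.58∠-76.5° V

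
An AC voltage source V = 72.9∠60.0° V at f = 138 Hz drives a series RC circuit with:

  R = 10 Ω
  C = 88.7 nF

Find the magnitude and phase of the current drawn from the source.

Step 1 — Angular frequency: ω = 2π·f = 2π·138 = 867.1 rad/s.
Step 2 — Component impedances:
  R: Z = R = 10 Ω
  C: Z = 1/(jωC) = -j/(ω·C) = 0 - j1.3e+04 Ω
Step 3 — Series combination: Z_total = R + C = 10 - j1.3e+04 Ω = 1.3e+04∠-90.0° Ω.
Step 4 — Source phasor: V = 72.9∠60.0° V = 36.45 + j63.13 V.
Step 5 — Ohm's law: I = V / Z_total = (36.45 + j63.13) / (10 - j1.3e+04) = -0.004853 + j0.002807 A.
Step 6 — Convert to polar: |I| = 0.005607 A, ∠I = 150.0°.

I = 0.005607∠150.0° A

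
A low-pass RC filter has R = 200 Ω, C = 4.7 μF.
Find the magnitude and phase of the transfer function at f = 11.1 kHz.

Step 1 — Angular frequency: ω = 2π·1.11e+04 = 6.974e+04 rad/s.
Step 2 — Transfer function: H(jω) = 1/(1 + jωRC).
Step 3 — Denominator: 1 + jωRC = 1 + j·6.974e+04·200·4.7e-06 = 1 + j65.56.
Step 4 — H = 0.0002326 - j0.01525.
Step 5 — Magnitude: |H| = 0.01525 (-36.3 dB); phase: φ = -89.1°.

|H| = 0.01525 (-36.3 dB), φ = -89.1°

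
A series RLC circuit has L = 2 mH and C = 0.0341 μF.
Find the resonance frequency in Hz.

Step 1 — Resonance condition Im(Z)=0 gives ω₀ = 1/√(LC).
Step 2 — ω₀ = 1/√(0.002·3.41e-08) = 1.211e+05 rad/s.
Step 3 — f₀ = ω₀/(2π) = 1.927e+04 Hz.

f₀ = 1.927e+04 Hz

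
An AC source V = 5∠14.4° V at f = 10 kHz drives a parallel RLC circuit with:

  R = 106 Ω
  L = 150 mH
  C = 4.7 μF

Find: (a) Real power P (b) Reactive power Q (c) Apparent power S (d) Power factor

Step 1 — Angular frequency: ω = 2π·f = 2π·1e+04 = 6.283e+04 rad/s.
Step 2 — Component impedances:
  R: Z = R = 106 Ω
  L: Z = jωL = j·6.283e+04·0.15 = 0 + j9425 Ω
  C: Z = 1/(jωC) = -j/(ω·C) = 0 - j3.386 Ω
Step 3 — Parallel combination: 1/Z_total = 1/R + 1/L + 1/C; Z_total = 0.1081 - j3.384 Ω = 3.386∠-88.2° Ω.
Step 4 — Source phasor: V = 5∠14.4° V = 4.843 + j1.243 V.
Step 5 — Current: I = V / Z = -0.3214 + j1.441 A = 1.477∠102.6° A.
Step 6 — Complex power: S = V·I* = 0.2358 - j7.38 VA.
Step 7 — Real power: P = Re(S) = 0.2358 W.
Step 8 — Reactive power: Q = Im(S) = -7.38 VAR.
Step 9 — Apparent power: |S| = 7.384 VA.
Step 10 — Power factor: PF = P/|S| = 0.03194 (leading).

(a) P = 0.2358 W  (b) Q = -7.38 VAR  (c) S = 7.384 VA  (d) PF = 0.03194 (leading)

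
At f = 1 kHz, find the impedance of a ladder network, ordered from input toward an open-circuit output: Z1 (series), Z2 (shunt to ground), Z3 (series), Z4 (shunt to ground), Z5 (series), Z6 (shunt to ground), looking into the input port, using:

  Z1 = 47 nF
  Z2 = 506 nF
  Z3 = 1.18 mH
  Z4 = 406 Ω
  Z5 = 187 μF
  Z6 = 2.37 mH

Step 1 — Angular frequency: ω = 2π·f = 2π·1000 = 6283 rad/s.
Step 2 — Component impedances:
  Z1: Z = 1/(jωC) = -j/(ω·C) = 0 - j3386 Ω
  Z2: Z = 1/(jωC) = -j/(ω·C) = 0 - j314.5 Ω
  Z3: Z = jωL = j·6283·0.00118 = 0 + j7.414 Ω
  Z4: Z = R = 406 Ω
  Z5: Z = 1/(jωC) = -j/(ω·C) = 0 - j0.8511 Ω
  Z6: Z = jωL = j·6283·0.00237 = 0 + j14.89 Ω
Step 3 — Ladder network (open output): work backward from the far end, alternating series and parallel combinations. Z_in = 0.5585 - j3363 Ω = 3363∠-90.0° Ω.

Z = 0.5585 - j3363 Ω = 3363∠-90.0° Ω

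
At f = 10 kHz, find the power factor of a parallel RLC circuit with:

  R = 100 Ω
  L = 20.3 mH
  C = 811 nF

Step 1 — Angular frequency: ω = 2π·f = 2π·1e+04 = 6.283e+04 rad/s.
Step 2 — Component impedances:
  R: Z = R = 100 Ω
  L: Z = jωL = j·6.283e+04·0.0203 = 0 + j1275 Ω
  C: Z = 1/(jωC) = -j/(ω·C) = 0 - j19.62 Ω
Step 3 — Parallel combination: 1/Z_total = 1/R + 1/L + 1/C; Z_total = 3.821 - j19.17 Ω = 19.55∠-78.7° Ω.
Step 4 — Power factor: PF = cos(φ) = Re(Z)/|Z| = 3.8207/19.547 = 0.1955.
Step 5 — Type: Im(Z) = -19.17 ⇒ leading (phase φ = -78.7°).

PF = 0.1955 (leading, φ = -78.7°)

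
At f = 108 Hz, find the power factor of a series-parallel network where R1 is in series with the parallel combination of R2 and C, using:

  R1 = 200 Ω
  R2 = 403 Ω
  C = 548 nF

Step 1 — Angular frequency: ω = 2π·f = 2π·108 = 678.6 rad/s.
Step 2 — Component impedances:
  R1: Z = R = 200 Ω
  R2: Z = R = 403 Ω
  C: Z = 1/(jωC) = -j/(ω·C) = 0 - j2689 Ω
Step 3 — Parallel branch: R2 || C = 1/(1/R2 + 1/C) = 394.1 - j59.07 Ω.
Step 4 — Series with R1: Z_total = R1 + (R2 || C) = 594.1 - j59.07 Ω = 597.1∠-5.7° Ω.
Step 5 — Power factor: PF = cos(φ) = Re(Z)/|Z| = 594.15/597.08 = 0.9951.
Step 6 — Type: Im(Z) = -59.07 ⇒ leading (phase φ = -5.7°).

PF = 0.9951 (leading, φ = -5.7°)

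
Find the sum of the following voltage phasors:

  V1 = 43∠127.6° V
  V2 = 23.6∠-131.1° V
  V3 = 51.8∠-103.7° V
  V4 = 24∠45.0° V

Step 1 — Convert each phasor to rectangular form:
  V1 = 43·(cos(127.6°) + j·sin(127.6°)) = -26.24 + j34.07 V
  V2 = 23.6·(cos(-131.1°) + j·sin(-131.1°)) = -15.51 - j17.78 V
  V3 = 51.8·(cos(-103.7°) + j·sin(-103.7°)) = -12.27 - j50.33 V
  V4 = 24·(cos(45.0°) + j·sin(45.0°)) = 16.97 + j16.97 V
Step 2 — Sum components: V_total = -37.05 - j17.07 V.
Step 3 — Convert to polar: |V_total| = 40.79 V, ∠V_total = -155.3°.

V_total = 40.79∠-155.3° V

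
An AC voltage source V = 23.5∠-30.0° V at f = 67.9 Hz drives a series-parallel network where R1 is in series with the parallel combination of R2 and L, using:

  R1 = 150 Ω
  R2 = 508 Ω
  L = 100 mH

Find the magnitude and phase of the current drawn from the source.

Step 1 — Angular frequency: ω = 2π·f = 2π·67.9 = 426.6 rad/s.
Step 2 — Component impedances:
  R1: Z = R = 150 Ω
  R2: Z = R = 508 Ω
  L: Z = jωL = j·426.6·0.1 = 0 + j42.66 Ω
Step 3 — Parallel branch: R2 || L = 1/(1/R2 + 1/L) = 3.558 + j42.36 Ω.
Step 4 — Series with R1: Z_total = R1 + (R2 || L) = 153.6 + j42.36 Ω = 159.3∠15.4° Ω.
Step 5 — Source phasor: V = 23.5∠-30.0° V = 20.35 - j11.75 V.
Step 6 — Ohm's law: I = V / Z_total = (20.35 - j11.75) / (153.6 + j42.36) = 0.1035 - j0.1051 A.
Step 7 — Convert to polar: |I| = 0.1475 A, ∠I = -45.4°.

I = 0.1475∠-45.4° A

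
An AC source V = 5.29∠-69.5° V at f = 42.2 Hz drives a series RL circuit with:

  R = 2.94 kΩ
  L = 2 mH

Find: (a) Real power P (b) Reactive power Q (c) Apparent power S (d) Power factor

Step 1 — Angular frequency: ω = 2π·f = 2π·42.2 = 265.2 rad/s.
Step 2 — Component impedances:
  R: Z = R = 2940 Ω
  L: Z = jωL = j·265.2·0.002 = 0 + j0.5303 Ω
Step 3 — Series combination: Z_total = R + L = 2940 + j0.5303 Ω = 2940∠0.0° Ω.
Step 4 — Source phasor: V = 5.29∠-69.5° V = 1.853 - j4.955 V.
Step 5 — Current: I = V / Z = 0.0006298 - j0.001685 A = 0.001799∠-69.5° A.
Step 6 — Complex power: S = V·I* = 0.009518 + j1.717e-06 VA.
Step 7 — Real power: P = Re(S) = 0.009518 W.
Step 8 — Reactive power: Q = Im(S) = 1.717e-06 VAR.
Step 9 — Apparent power: |S| = 0.009518 VA.
Step 10 — Power factor: PF = P/|S| = 1 (lagging).

(a) P = 0.009518 W  (b) Q = 1.717e-06 VAR  (c) S = 0.009518 VA  (d) PF = 1 (lagging)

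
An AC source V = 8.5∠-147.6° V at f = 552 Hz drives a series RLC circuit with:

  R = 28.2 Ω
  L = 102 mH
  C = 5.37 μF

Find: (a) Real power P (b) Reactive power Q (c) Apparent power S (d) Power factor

Step 1 — Angular frequency: ω = 2π·f = 2π·552 = 3468 rad/s.
Step 2 — Component impedances:
  R: Z = R = 28.2 Ω
  L: Z = jωL = j·3468·0.102 = 0 + j353.8 Ω
  C: Z = 1/(jωC) = -j/(ω·C) = 0 - j53.69 Ω
Step 3 — Series combination: Z_total = R + L + C = 28.2 + j300.1 Ω = 301.4∠84.6° Ω.
Step 4 — Source phasor: V = 8.5∠-147.6° V = -7.177 - j4.555 V.
Step 5 — Current: I = V / Z = -0.01727 + j0.02229 A = 0.0282∠127.8° A.
Step 6 — Complex power: S = V·I* = 0.02243 + j0.2387 VA.
Step 7 — Real power: P = Re(S) = 0.02243 W.
Step 8 — Reactive power: Q = Im(S) = 0.2387 VAR.
Step 9 — Apparent power: |S| = 0.2397 VA.
Step 10 — Power factor: PF = P/|S| = 0.09356 (lagging).

(a) P = 0.02243 W  (b) Q = 0.2387 VAR  (c) S = 0.2397 VA  (d) PF = 0.09356 (lagging)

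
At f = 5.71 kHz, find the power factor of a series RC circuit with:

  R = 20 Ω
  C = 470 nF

Step 1 — Angular frequency: ω = 2π·f = 2π·5710 = 3.588e+04 rad/s.
Step 2 — Component impedances:
  R: Z = R = 20 Ω
  C: Z = 1/(jωC) = -j/(ω·C) = 0 - j59.3 Ω
Step 3 — Series combination: Z_total = R + C = 20 - j59.3 Ω = 62.59∠-71.4° Ω.
Step 4 — Power factor: PF = cos(φ) = Re(Z)/|Z| = 20/62.586 = 0.3196.
Step 5 — Type: Im(Z) = -59.3 ⇒ leading (phase φ = -71.4°).

PF = 0.3196 (leading, φ = -71.4°)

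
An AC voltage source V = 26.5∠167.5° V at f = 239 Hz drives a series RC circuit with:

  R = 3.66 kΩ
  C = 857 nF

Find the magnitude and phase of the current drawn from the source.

Step 1 — Angular frequency: ω = 2π·f = 2π·239 = 1502 rad/s.
Step 2 — Component impedances:
  R: Z = R = 3660 Ω
  C: Z = 1/(jωC) = -j/(ω·C) = 0 - j777 Ω
Step 3 — Series combination: Z_total = R + C = 3660 - j777 Ω = 3742∠-12.0° Ω.
Step 4 — Source phasor: V = 26.5∠167.5° V = -25.87 + j5.736 V.
Step 5 — Ohm's law: I = V / Z_total = (-25.87 + j5.736) / (3660 - j777) = -0.007082 + j6.351e-05 A.
Step 6 — Convert to polar: |I| = 0.007083 A, ∠I = 179.5°.

I = 0.007083∠179.5° A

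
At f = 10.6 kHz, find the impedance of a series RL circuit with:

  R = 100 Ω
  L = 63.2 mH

Step 1 — Angular frequency: ω = 2π·f = 2π·1.06e+04 = 6.66e+04 rad/s.
Step 2 — Component impedances:
  R: Z = R = 100 Ω
  L: Z = jωL = j·6.66e+04·0.0632 = 0 + j4209 Ω
Step 3 — Series combination: Z_total = R + L = 100 + j4209 Ω = 4210∠88.6° Ω.

Z = 100 + j4209 Ω = 4210∠88.6° Ω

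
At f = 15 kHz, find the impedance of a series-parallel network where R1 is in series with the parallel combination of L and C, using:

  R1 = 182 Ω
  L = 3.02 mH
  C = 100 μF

Step 1 — Angular frequency: ω = 2π·f = 2π·1.5e+04 = 9.425e+04 rad/s.
Step 2 — Component impedances:
  R1: Z = R = 182 Ω
  L: Z = jωL = j·9.425e+04·0.00302 = 0 + j284.6 Ω
  C: Z = 1/(jωC) = -j/(ω·C) = 0 - j0.1061 Ω
Step 3 — Parallel branch: L || C = 1/(1/L + 1/C) = 0 - j0.1061 Ω.
Step 4 — Series with R1: Z_total = R1 + (L || C) = 182 - j0.1061 Ω = 182∠-0.0° Ω.

Z = 182 - j0.1061 Ω = 182∠-0.0° Ω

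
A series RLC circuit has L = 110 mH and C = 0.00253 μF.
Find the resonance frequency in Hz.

Step 1 — Resonance condition Im(Z)=0 gives ω₀ = 1/√(LC).
Step 2 — ω₀ = 1/√(0.11·2.53e-09) = 5.994e+04 rad/s.
Step 3 — f₀ = ω₀/(2π) = 9540 Hz.

f₀ = 9540 Hz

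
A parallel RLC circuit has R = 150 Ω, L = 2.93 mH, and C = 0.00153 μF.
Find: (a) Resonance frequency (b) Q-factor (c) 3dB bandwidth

Step 1 — Resonance: ω₀ = 1/√(LC) = 1/√(0.00293·1.53e-09) = 4.723e+05 rad/s.
Step 2 — f₀ = ω₀/(2π) = 7.517e+04 Hz.
Step 3 — Parallel Q: Q = R/(ω₀L) = 150/(4.723e+05·0.00293) = 0.1084.
Step 4 — Bandwidth: Δω = ω₀/Q = 4.357e+06 rad/s; BW = Δω/(2π) = 6.935e+05 Hz.

(a) f₀ = 7.517e+04 Hz  (b) Q = 0.1084  (c) BW = 6.935e+05 Hz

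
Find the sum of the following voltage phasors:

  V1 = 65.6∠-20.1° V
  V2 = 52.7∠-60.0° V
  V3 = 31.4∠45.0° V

Step 1 — Convert each phasor to rectangular form:
  V1 = 65.6·(cos(-20.1°) + j·sin(-20.1°)) = 61.6 - j22.54 V
  V2 = 52.7·(cos(-60.0°) + j·sin(-60.0°)) = 26.35 - j45.64 V
  V3 = 31.4·(cos(45.0°) + j·sin(45.0°)) = 22.2 + j22.2 V
Step 2 — Sum components: V_total = 110.2 - j45.98 V.
Step 3 — Convert to polar: |V_total| = 119.4 V, ∠V_total = -22.7°.

V_total = 119.4∠-22.7° V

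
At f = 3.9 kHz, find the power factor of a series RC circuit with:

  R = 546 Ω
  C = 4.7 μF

Step 1 — Angular frequency: ω = 2π·f = 2π·3900 = 2.45e+04 rad/s.
Step 2 — Component impedances:
  R: Z = R = 546 Ω
  C: Z = 1/(jωC) = -j/(ω·C) = 0 - j8.683 Ω
Step 3 — Series combination: Z_total = R + C = 546 - j8.683 Ω = 546.1∠-0.9° Ω.
Step 4 — Power factor: PF = cos(φ) = Re(Z)/|Z| = 546/546.07 = 0.9999.
Step 5 — Type: Im(Z) = -8.683 ⇒ leading (phase φ = -0.9°).

PF = 0.9999 (leading, φ = -0.9°)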